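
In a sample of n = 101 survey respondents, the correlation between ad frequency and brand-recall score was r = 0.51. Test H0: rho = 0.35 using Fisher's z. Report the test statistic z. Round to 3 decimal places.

1.953

Fisher z: atanh(0.51) = 0.562730, atanh(0.35) = 0.365444
z = (z_r − z_0)·√(n−3) = (0.562730 − 0.365444)·√98 = 0.197286 · 9.899495 = 1.953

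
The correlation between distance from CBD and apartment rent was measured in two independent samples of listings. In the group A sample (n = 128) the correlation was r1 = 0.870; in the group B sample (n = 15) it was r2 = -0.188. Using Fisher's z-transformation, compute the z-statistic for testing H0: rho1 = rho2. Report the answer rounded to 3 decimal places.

5.041

Fisher z-transforms: z1 = atanh(0.870) = 1.333080, z2 = atanh(-0.188) = -0.190263; difference d = 1.523343
Var(d) = 1/125 + 1/12 = 0.0080000 + 0.0833333 = 0.0913333
z = d/√Var(d) = 1.523343 / √0.0913333 = 1.523343 / 0.302214 = 5.041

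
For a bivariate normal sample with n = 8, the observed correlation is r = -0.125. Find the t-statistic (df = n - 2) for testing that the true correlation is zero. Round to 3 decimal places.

1 − r² = 1 − 0.015625 = 0.984375;  √(1−r²) = 0.992157
√(n−2) = √6 = 2.449490
t = r·√(n−2)/√(1−r²) = -0.125 · 2.449490 / 0.992157 = -0.309

-0.309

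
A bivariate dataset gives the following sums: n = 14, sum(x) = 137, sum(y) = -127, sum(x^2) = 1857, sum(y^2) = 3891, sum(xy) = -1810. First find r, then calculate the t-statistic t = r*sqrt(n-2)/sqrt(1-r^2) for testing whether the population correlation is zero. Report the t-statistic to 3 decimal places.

-1.880

Numerator: nΣxy − (Σx)(Σy) = 14·(-1810) − (137)(-127) = -7941
Denominator: √[(nΣx²−(Σx)²)(nΣy²−(Σy)²)]
  nΣx²−(Σx)² = 14·1857 − 18769 = 7229;  nΣy²−(Σy)² = 14·3891 − 16129 = 38345
  √(7229·38345) = √277196005 = 16649.2043
r = -7941 / 16649.2043 = -0.4770
t = r·√(n−2)/√(1−r²) = -0.4770·√12 / √(1−0.227529) = -1.652376 / 0.878903 = -1.880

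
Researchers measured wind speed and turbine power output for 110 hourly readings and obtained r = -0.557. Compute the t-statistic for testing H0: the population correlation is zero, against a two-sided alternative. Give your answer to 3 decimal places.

1 − r² = 1 − 0.310249 = 0.689751;  √(1−r²) = 0.830512
√(n−2) = √108 = 10.392305
t = r·√(n−2)/√(1−r²) = -0.557 · 10.392305 / 0.830512 = -6.970

-6.970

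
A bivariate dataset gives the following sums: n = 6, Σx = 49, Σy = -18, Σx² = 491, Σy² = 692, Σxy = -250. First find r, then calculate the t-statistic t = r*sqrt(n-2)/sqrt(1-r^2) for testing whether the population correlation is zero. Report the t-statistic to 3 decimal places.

Numerator: nΣxy − (Σx)(Σy) = 6·(-250) − (49)(-18) = -618
Denominator: √[(nΣx²−(Σx)²)(nΣy²−(Σy)²)]
  nΣx²−(Σx)² = 6·491 − 2401 = 545;  nΣy²−(Σy)² = 6·692 − 324 = 3828
  √(545·3828) = √2086260 = 1444.3891
r = -618 / 1444.3891 = -0.4279
t = r·√(n−2)/√(1−r²) = -0.4279·√4 / √(1−0.183098) = -0.855800 / 0.903826 = -0.947

-0.947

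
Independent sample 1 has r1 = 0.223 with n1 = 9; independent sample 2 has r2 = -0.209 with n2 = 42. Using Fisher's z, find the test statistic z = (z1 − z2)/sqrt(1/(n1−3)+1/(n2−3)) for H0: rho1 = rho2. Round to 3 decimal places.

1.001

z1 = atanh(0.223) = 0.226811,  z2 = atanh(-0.209) = -0.212125
SE = √(1/(n1−3) + 1/(n2−3)) = √(1/6 + 1/39) = √(0.1666667 + 0.0256410) = √0.1923077 = 0.438529
z = (z1 − z2)/SE = (0.226811 − (-0.212125)) / 0.438529 = 0.438936 / 0.438529 = 1.001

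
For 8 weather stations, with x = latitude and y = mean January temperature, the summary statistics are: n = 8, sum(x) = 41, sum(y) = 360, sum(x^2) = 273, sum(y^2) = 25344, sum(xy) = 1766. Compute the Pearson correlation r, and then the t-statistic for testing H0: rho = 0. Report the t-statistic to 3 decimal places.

Numerator: nΣxy − (Σx)(Σy) = 8·1766 − (41)(360) = -632
Denominator: √[(nΣx²−(Σx)²)(nΣy²−(Σy)²)]
  nΣx²−(Σx)² = 8·273 − 1681 = 503;  nΣy²−(Σy)² = 8·25344 − 129600 = 73152
  √(503·73152) = √36795456 = 6065.9258
r = -632 / 6065.9258 = -0.1042
t = r·√(n−2)/√(1−r²) = -0.1042·√6 / √(1−0.010858) = -0.255237 / 0.994556 = -0.257

-0.257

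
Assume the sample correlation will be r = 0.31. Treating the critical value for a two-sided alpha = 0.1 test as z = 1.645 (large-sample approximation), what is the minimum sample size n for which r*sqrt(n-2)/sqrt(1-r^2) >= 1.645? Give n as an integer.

28

Need r·√(n−2)/√(1−r²) ≥ 1.645
√(n−2) ≥ 1.645·√(1−0.0961) / 0.31 = 1.645·0.950737 / 0.31 = 5.0450
n−2 ≥ 25.4520  ⇒  n ≥ 27.4520
Smallest integer n = 28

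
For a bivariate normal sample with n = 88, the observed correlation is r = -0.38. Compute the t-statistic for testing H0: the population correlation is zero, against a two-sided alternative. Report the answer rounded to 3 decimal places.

-3.810

t = r·√(n−2) / √(1−r²) with r = -0.38, n = 88
  = -0.38·√86 / √(1 − 0.1444)
  = -0.38·9.273618 / 0.924986
  = -3.523975 / 0.924986 = -3.810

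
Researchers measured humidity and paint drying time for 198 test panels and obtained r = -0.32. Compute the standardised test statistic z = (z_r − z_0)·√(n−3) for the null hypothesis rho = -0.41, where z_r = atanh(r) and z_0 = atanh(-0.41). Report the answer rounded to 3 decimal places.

1.452

Fisher z: atanh(-0.32) = -0.331647, atanh(-0.41) = -0.435611
z = (z_r − z_0)·√(n−3) = (-0.331647 − (-0.435611))·√195 = 0.103964 · 13.964240 = 1.452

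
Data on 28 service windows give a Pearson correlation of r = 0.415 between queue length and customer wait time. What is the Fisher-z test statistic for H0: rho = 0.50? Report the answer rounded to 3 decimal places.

-0.538

Fisher z: atanh(0.415) = 0.441636, atanh(0.50) = 0.549306
z = (z_r − z_0)·√(n−3) = (0.441636 − 0.549306)·√25 = -0.107670 · 5.000000 = -0.538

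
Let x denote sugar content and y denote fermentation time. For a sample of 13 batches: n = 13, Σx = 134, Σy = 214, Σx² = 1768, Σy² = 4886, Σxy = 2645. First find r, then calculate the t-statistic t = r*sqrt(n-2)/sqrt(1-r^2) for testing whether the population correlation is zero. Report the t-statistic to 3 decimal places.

2.519

Numerator: nΣxy − (Σx)(Σy) = 13·2645 − (134)(214) = 5709
Denominator: √[(nΣx²−(Σx)²)(nΣy²−(Σy)²)]
  nΣx²−(Σx)² = 13·1768 − 17956 = 5028;  nΣy²−(Σy)² = 13·4886 − 45796 = 17722
  √(5028·17722) = √89106216 = 9439.6089
r = 5709 / 9439.6089 = 0.6048
t = r·√(n−2)/√(1−r²) = 0.6048·√11 / √(1−0.365783) = 2.005895 / 0.796377 = 2.519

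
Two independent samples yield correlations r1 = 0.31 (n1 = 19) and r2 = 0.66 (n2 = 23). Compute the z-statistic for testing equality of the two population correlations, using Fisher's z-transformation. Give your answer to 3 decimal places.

z1 = atanh(0.31) = 0.320545,  z2 = atanh(0.66) = 0.792814
SE = √(1/(n1−3) + 1/(n2−3)) = √(1/16 + 1/20) = √(0.0625000 + 0.0500000) = √0.1125000 = 0.335410
z = (z1 − z2)/SE = (0.320545 − 0.792814) / 0.335410 = -0.472269 / 0.335410 = -1.408

-1.408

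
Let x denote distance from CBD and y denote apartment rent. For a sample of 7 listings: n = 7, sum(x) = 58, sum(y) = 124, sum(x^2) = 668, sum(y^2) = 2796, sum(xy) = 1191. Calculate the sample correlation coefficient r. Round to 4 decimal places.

S_xy = nΣxy − ΣxΣy = 7·1191 − 58·124 = 8337 − 7192 = 1145
S_xx = nΣx² − (Σx)² = 7·668 − 58² = 4676 − 3364 = 1312
S_yy = nΣy² − (Σy)² = 7·2796 − 124² = 19572 − 15376 = 4196
r = S_xy / √(S_xx·S_yy) = 1145 / √(1312·4196) = 1145 / √5505152 = 1145 / 2346.3060 = 0.4880

0.4880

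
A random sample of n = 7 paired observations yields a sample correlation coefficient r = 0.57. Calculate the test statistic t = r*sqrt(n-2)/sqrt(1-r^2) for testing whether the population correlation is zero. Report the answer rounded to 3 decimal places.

t = r·√(n−2) / √(1−r²) with r = 0.57, n = 7
  = 0.57·√5 / √(1 − 0.3249)
  = 0.57·2.236068 / 0.821645
  = 1.274559 / 0.821645 = 1.551

1.551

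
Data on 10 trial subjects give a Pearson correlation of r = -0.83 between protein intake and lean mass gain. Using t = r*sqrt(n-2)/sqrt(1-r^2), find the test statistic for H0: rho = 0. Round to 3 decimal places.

1 − r² = 1 − 0.6889 = 0.3111;  √(1−r²) = 0.557763
√(n−2) = √8 = 2.828427
t = r·√(n−2)/√(1−r²) = -0.83 · 2.828427 / 0.557763 = -4.209

-4.209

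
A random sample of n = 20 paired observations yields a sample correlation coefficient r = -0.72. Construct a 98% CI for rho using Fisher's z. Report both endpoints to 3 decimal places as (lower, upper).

(-0.900, -0.331)

Fisher z: z_r = atanh(r) = ½·ln((1+(-0.72))/(1−(-0.72))) = -0.907645
SE(z) = 1/√(n−3) = 1/√17 = 0.242536
98% ⇒ z* = 2.326; margin = 2.326·0.242536 = 0.564139
CI on z-scale: (-1.471784, -0.343506)
Back-transform: tanh(-1.471784) = -0.899917, tanh(-0.343506) = -0.330604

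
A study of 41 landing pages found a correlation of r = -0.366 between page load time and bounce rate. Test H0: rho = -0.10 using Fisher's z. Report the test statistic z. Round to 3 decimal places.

-1.747

Fisher z: atanh(-0.366) = -0.383797, atanh(-0.10) = -0.100335
z = (z_r − z_0)·√(n−3) = (-0.383797 − (-0.100335))·√38 = -0.283462 · 6.164414 = -1.747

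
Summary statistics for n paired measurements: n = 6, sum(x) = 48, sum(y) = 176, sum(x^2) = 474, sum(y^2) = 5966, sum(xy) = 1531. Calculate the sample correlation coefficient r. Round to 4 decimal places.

S_xy = nΣxy − ΣxΣy = 6·1531 − 48·176 = 9186 − 8448 = 738
S_xx = nΣx² − (Σx)² = 6·474 − 48² = 2844 − 2304 = 540
S_yy = nΣy² − (Σy)² = 6·5966 − 176² = 35796 − 30976 = 4820
r = S_xy / √(S_xx·S_yy) = 738 / √(540·4820) = 738 / √2602800 = 738 / 1613.3196 = 0.4574

0.4574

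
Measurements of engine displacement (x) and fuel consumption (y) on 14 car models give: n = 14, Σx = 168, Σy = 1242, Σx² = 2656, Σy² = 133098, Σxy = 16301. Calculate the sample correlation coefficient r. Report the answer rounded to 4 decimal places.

0.3648

Numerator: nΣxy − (Σx)(Σy) = 14·16301 − (168)(1242) = 19558
Denominator: √[(nΣx²−(Σx)²)(nΣy²−(Σy)²)]
  nΣx²−(Σx)² = 14·2656 − 28224 = 8960;  nΣy²−(Σy)² = 14·133098 − 1542564 = 320808
  √(8960·320808) = √2874439680 = 53613.8012
r = 19558 / 53613.8012 = 0.3648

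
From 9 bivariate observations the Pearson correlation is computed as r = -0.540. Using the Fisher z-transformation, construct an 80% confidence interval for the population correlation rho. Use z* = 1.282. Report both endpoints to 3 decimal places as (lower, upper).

(-0.810, -0.081)

z_r = atanh(-0.540) = -0.604156;  SE = 1/√(n−3) = 1/√6 = 0.408248
z-limits: -0.604156 ± 1.282·0.408248 = -0.604156 ± 0.523374 = [-1.127530, -0.080782]
ρ-limits: (tanh -1.127530, tanh -0.080782) = (-0.810, -0.081)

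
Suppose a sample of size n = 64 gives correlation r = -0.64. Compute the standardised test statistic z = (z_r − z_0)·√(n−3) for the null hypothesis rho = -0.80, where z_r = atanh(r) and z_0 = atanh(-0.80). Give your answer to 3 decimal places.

2.659

Fisher z: atanh(-0.64) = -0.758174, atanh(-0.80) = -1.098612
z = (z_r − z_0)·√(n−3) = (-0.758174 − (-1.098612))·√61 = 0.340438 · 7.810250 = 2.659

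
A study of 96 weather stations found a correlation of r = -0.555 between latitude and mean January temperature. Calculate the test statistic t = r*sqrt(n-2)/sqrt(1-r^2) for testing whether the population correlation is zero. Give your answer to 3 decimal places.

-6.469

t = r·√(n−2) / √(1−r²) with r = -0.555, n = 96
  = -0.555·√94 / √(1 − 0.308025)
  = -0.555·9.695360 / 0.831850
  = -5.380925 / 0.831850 = -6.469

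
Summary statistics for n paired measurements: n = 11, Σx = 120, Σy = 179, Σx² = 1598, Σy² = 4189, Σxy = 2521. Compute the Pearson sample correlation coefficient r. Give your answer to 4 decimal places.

0.9359

S_xy = nΣxy − ΣxΣy = 11·2521 − 120·179 = 27731 − 21480 = 6251
S_xx = nΣx² − (Σx)² = 11·1598 − 120² = 17578 − 14400 = 3178
S_yy = nΣy² − (Σy)² = 11·4189 − 179² = 46079 − 32041 = 14038
r = S_xy / √(S_xx·S_yy) = 6251 / √(3178·14038) = 6251 / √44612764 = 6251 / 6679.2787 = 0.9359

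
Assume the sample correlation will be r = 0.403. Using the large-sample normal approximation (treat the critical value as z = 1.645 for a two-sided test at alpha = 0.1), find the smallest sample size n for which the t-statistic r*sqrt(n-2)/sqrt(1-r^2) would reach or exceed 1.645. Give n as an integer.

Need r·√(n−2)/√(1−r²) ≥ 1.645
√(n−2) ≥ 1.645·√(1−0.162409) / 0.403 = 1.645·0.915200 / 0.403 = 3.7357
n−2 ≥ 13.9555  ⇒  n ≥ 15.9555
Smallest integer n = 16

16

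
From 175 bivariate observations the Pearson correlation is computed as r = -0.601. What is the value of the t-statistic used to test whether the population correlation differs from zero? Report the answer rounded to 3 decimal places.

-9.890

1 − r² = 1 − 0.361201 = 0.638799;  √(1−r²) = 0.799249
√(n−2) = √173 = 13.152946
t = r·√(n−2)/√(1−r²) = -0.601 · 13.152946 / 0.799249 = -9.890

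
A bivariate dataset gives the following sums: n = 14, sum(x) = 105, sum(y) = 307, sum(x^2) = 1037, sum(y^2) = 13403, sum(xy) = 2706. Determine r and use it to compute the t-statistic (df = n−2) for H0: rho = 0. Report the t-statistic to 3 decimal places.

1.141

Numerator: nΣxy − (Σx)(Σy) = 14·2706 − (105)(307) = 5649
Denominator: √[(nΣx²−(Σx)²)(nΣy²−(Σy)²)]
  nΣx²−(Σx)² = 14·1037 − 11025 = 3493;  nΣy²−(Σy)² = 14·13403 − 94249 = 93393
  √(3493·93393) = √326221749 = 18061.6098
r = 5649 / 18061.6098 = 0.3128
t = r·√(n−2)/√(1−r²) = 0.3128·√12 / √(1−0.097844) = 1.083571 / 0.949819 = 1.141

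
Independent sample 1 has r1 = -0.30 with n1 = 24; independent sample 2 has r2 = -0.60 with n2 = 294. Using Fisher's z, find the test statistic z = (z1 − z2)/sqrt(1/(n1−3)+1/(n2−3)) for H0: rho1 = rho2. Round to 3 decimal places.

z1 = atanh(-0.30) = -0.309520,  z2 = atanh(-0.60) = -0.693147
SE = √(1/(n1−3) + 1/(n2−3)) = √(1/21 + 1/291) = √(0.0476190 + 0.0034364) = √0.0510554 = 0.225954
z = (z1 − z2)/SE = (-0.309520 − (-0.693147)) / 0.225954 = 0.383627 / 0.225954 = 1.698

1.698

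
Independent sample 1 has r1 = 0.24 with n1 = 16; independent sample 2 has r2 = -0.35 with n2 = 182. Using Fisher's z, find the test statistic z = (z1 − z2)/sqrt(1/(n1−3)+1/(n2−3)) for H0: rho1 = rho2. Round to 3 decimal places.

Fisher z-transforms: z1 = atanh(0.24) = 0.244774, z2 = atanh(-0.35) = -0.365444; difference d = 0.610218
Var(d) = 1/13 + 1/179 = 0.0769231 + 0.0055866 = 0.0825097
z = d/√Var(d) = 0.610218 / √0.0825097 = 0.610218 / 0.287245 = 2.124

2.124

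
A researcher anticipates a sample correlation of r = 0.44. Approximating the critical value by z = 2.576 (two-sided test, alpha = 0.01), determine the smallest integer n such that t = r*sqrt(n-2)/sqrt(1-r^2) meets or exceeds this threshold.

30

r√(n−2)/√(1−r²) ≥ 2.576  ⇔  n−2 ≥ (2.576)²·(1−r²)/r²
(1−r²)/r² = (1−0.1936)/0.1936 = 4.1653
n ≥ 2 + 6.635776·4.1653 = 2 + 27.6400 = 29.6400
⌈29.6400⌉ = 30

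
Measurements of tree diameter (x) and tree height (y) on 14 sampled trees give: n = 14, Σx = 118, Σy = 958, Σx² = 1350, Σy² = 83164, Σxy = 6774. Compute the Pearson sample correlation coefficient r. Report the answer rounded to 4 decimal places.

Numerator: nΣxy − (Σx)(Σy) = 14·6774 − (118)(958) = -18208
Denominator: √[(nΣx²−(Σx)²)(nΣy²−(Σy)²)]
  nΣx²−(Σx)² = 14·1350 − 13924 = 4976;  nΣy²−(Σy)² = 14·83164 − 917764 = 246532
  √(4976·246532) = √1226743232 = 35024.8945
r = -18208 / 35024.8945 = -0.5199

-0.5199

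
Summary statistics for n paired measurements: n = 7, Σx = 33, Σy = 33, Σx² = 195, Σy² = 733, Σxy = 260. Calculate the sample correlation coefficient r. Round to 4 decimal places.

S_xy = nΣxy − ΣxΣy = 7·260 − 33·33 = 1820 − 1089 = 731
S_xx = nΣx² − (Σx)² = 7·195 − 33² = 1365 − 1089 = 276
S_yy = nΣy² − (Σy)² = 7·733 − 33² = 5131 − 1089 = 4042
r = S_xy / √(S_xx·S_yy) = 731 / √(276·4042) = 731 / √1115592 = 731 / 1056.2159 = 0.6921

0.6921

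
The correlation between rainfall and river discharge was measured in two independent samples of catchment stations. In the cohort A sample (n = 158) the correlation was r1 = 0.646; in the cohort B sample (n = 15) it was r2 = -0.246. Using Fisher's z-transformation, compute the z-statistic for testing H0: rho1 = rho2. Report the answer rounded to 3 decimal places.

Fisher z-transforms: z1 = atanh(0.646) = 0.768403, z2 = atanh(-0.246) = -0.251151; difference d = 1.019554
Var(d) = 1/155 + 1/12 = 0.0064516 + 0.0833333 = 0.0897849
z = d/√Var(d) = 1.019554 / √0.0897849 = 1.019554 / 0.299641 = 3.403

3.403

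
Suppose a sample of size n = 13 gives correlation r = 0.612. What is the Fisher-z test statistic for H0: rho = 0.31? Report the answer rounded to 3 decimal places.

Fisher z: atanh(0.612) = 0.712113, atanh(0.31) = 0.320545
z = (z_r − z_0)·√(n−3) = (0.712113 − 0.320545)·√10 = 0.391568 · 3.162278 = 1.238

1.238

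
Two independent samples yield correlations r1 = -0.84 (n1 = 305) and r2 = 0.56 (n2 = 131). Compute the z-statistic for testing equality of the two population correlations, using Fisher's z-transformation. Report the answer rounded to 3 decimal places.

-17.579

z1 = atanh(-0.84) = -1.221174,  z2 = atanh(0.56) = 0.632833
SE = √(1/(n1−3) + 1/(n2−3)) = √(1/302 + 1/128) = √(0.0033113 + 0.0078125) = √0.0111238 = 0.105469
z = (z1 − z2)/SE = (-1.221174 − 0.632833) / 0.105469 = -1.854007 / 0.105469 = -17.579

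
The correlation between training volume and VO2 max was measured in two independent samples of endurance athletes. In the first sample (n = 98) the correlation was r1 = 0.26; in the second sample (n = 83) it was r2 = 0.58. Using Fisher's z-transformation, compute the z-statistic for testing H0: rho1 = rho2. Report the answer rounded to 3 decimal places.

-2.612

Fisher z-transforms: z1 = atanh(0.26) = 0.266108, z2 = atanh(0.58) = 0.662463; difference d = -0.396355
Var(d) = 1/95 + 1/80 = 0.0105263 + 0.0125000 = 0.0230263
z = d/√Var(d) = -0.396355 / √0.0230263 = -0.396355 / 0.151744 = -2.612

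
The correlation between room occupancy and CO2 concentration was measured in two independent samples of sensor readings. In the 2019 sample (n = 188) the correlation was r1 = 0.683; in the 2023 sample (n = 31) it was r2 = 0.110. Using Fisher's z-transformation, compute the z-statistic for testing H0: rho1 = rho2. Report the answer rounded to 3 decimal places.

z1 = atanh(0.683) = 0.834716,  z2 = atanh(0.110) = 0.110447
SE = √(1/(n1−3) + 1/(n2−3)) = √(1/185 + 1/28) = √(0.0054054 + 0.0357143) = √0.0411197 = 0.202780
z = (z1 − z2)/SE = (0.834716 − 0.110447) / 0.202780 = 0.724269 / 0.202780 = 3.572

3.572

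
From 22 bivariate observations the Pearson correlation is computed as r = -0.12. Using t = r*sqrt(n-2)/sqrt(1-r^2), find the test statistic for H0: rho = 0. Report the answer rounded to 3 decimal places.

t = r·√(n−2) / √(1−r²) with r = -0.12, n = 22
  = -0.12·√20 / √(1 − 0.0144)
  = -0.12·4.472136 / 0.992774
  = -0.536656 / 0.992774 = -0.541

-0.541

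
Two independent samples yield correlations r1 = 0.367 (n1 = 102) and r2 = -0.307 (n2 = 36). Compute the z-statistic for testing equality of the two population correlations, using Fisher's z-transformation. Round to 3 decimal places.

3.493

Fisher z-transforms: z1 = atanh(0.367) = 0.384952, z2 = atanh(-0.307) = -0.317230; difference d = 0.702182
Var(d) = 1/99 + 1/33 = 0.0101010 + 0.0303030 = 0.0404040
z = d/√Var(d) = 0.702182 / √0.0404040 = 0.702182 / 0.201007 = 3.493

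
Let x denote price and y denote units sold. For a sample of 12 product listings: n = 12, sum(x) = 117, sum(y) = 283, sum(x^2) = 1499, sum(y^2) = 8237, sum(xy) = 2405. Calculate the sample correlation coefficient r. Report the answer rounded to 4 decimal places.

-0.4734

Numerator: nΣxy − (Σx)(Σy) = 12·2405 − (117)(283) = -4251
Denominator: √[(nΣx²−(Σx)²)(nΣy²−(Σy)²)]
  nΣx²−(Σx)² = 12·1499 − 13689 = 4299;  nΣy²−(Σy)² = 12·8237 − 80089 = 18755
  √(4299·18755) = √80627745 = 8979.2954
r = -4251 / 8979.2954 = -0.4734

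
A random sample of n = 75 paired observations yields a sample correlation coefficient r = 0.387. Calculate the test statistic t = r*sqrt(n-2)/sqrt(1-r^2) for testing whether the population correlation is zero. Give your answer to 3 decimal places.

1 − r² = 1 − 0.149769 = 0.850231;  √(1−r²) = 0.922080
√(n−2) = √73 = 8.544004
t = r·√(n−2)/√(1−r²) = 0.387 · 8.544004 / 0.922080 = 3.586

3.586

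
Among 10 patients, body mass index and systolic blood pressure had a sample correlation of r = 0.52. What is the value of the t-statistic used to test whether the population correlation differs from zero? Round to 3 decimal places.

t = r·√(n−2) / √(1−r²) with r = 0.52, n = 10
  = 0.52·√8 / √(1 − 0.2704)
  = 0.52·2.828427 / 0.854166
  = 1.470782 / 0.854166 = 1.722

1.722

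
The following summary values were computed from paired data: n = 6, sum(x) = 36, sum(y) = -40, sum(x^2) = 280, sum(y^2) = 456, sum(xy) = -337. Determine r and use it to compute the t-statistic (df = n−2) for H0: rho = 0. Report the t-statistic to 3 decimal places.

-3.728

Numerator: nΣxy − (Σx)(Σy) = 6·(-337) − (36)(-40) = -582
Denominator: √[(nΣx²−(Σx)²)(nΣy²−(Σy)²)]
  nΣx²−(Σx)² = 6·280 − 1296 = 384;  nΣy²−(Σy)² = 6·456 − 1600 = 1136
  √(384·1136) = √436224 = 660.4726
r = -582 / 660.4726 = -0.8812
t = r·√(n−2)/√(1−r²) = -0.8812·√4 / √(1−0.776513) = -1.762400 / 0.472744 = -3.728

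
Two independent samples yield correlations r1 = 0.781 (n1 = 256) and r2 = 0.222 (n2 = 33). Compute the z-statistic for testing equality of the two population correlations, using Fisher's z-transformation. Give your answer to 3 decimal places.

4.258

z1 = atanh(0.781) = 1.047929,  z2 = atanh(0.222) = 0.225759
SE = √(1/(n1−3) + 1/(n2−3)) = √(1/253 + 1/30) = √(0.0039526 + 0.0333333) = √0.0372859 = 0.193096
z = (z1 − z2)/SE = (1.047929 − 0.225759) / 0.193096 = 0.822170 / 0.193096 = 4.258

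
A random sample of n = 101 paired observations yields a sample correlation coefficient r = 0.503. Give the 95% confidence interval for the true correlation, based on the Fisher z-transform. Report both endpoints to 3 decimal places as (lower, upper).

z_r = atanh(0.503) = 0.553314;  SE = 1/√(n−3) = 1/√98 = 0.101015
z-limits: 0.553314 ± 1.960·0.101015 = 0.553314 ± 0.197989 = [0.355325, 0.751303]
ρ-limits: (tanh 0.355325, tanh 0.751303) = (0.341, 0.636)

(0.341, 0.636)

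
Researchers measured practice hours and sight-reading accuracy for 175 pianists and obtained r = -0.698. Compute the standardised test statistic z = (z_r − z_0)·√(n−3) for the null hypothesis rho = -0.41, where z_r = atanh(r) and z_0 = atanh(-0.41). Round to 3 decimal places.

-5.610

z_r = atanh(-0.698) = -0.863390,  z_0 = atanh(-0.41) = -0.435611
SE = 1/√(n−3) = 1/√172 = 0.076249
z = (z_r − z_0)/SE = (-0.863390 − (-0.435611)) / 0.076249 = -0.427779 / 0.076249 = -5.610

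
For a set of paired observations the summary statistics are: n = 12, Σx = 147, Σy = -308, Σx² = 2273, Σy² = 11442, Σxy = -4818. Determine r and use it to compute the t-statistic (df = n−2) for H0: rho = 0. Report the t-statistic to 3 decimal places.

S_xy = nΣxy − ΣxΣy = 12·(-4818) − 147·(-308) = -57816 − (-45276) = -12540
S_xx = nΣx² − (Σx)² = 12·2273 − 147² = 27276 − 21609 = 5667
S_yy = nΣy² − (Σy)² = 12·11442 − (-308)² = 137304 − 94864 = 42440
r = S_xy / √(S_xx·S_yy) = -12540 / √(5667·42440) = -12540 / √240507480 = -12540 / 15508.3036 = -0.8086
t = r·√(n−2)/√(1−r²) = -0.8086·√10 / √(1−0.653834) = -2.557018 / 0.588359 = -4.346

-4.346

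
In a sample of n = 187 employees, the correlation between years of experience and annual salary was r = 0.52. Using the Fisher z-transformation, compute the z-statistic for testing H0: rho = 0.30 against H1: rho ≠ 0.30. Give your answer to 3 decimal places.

3.619

z_r = atanh(0.52) = 0.576340,  z_0 = atanh(0.30) = 0.309520
SE = 1/√(n−3) = 1/√184 = 0.073721
z = (z_r − z_0)/SE = (0.576340 − 0.309520) / 0.073721 = 0.266820 / 0.073721 = 3.619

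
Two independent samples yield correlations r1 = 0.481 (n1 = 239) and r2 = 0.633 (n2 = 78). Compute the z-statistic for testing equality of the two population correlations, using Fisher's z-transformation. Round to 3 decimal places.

Fisher z-transforms: z1 = atanh(0.481) = 0.524284, z2 = atanh(0.633) = 0.746406; difference d = -0.222122
Var(d) = 1/236 + 1/75 = 0.0042373 + 0.0133333 = 0.0175706
z = d/√Var(d) = -0.222122 / √0.0175706 = -0.222122 / 0.132554 = -1.676

-1.676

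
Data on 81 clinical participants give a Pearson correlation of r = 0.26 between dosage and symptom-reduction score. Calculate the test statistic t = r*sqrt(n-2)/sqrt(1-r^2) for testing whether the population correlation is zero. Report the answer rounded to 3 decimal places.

2.393

1 − r² = 1 − 0.0676 = 0.9324;  √(1−r²) = 0.965609
√(n−2) = √79 = 8.888194
t = r·√(n−2)/√(1−r²) = 0.26 · 8.888194 / 0.965609 = 2.393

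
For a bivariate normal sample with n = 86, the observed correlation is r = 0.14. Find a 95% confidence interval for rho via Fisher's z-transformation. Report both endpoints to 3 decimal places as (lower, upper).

z_r = atanh(0.14) = 0.140926;  SE = 1/√(n−3) = 1/√83 = 0.109764
z-limits: 0.140926 ± 1.960·0.109764 = 0.140926 ± 0.215137 = [-0.074211, 0.356063]
ρ-limits: (tanh -0.074211, tanh 0.356063) = (-0.074, 0.342)

(-0.074, 0.342)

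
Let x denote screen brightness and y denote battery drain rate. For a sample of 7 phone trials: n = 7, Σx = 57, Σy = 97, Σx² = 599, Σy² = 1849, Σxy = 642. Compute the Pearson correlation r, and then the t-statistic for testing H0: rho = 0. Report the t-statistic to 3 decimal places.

-1.538

Numerator: nΣxy − (Σx)(Σy) = 7·642 − (57)(97) = -1035
Denominator: √[(nΣx²−(Σx)²)(nΣy²−(Σy)²)]
  nΣx²−(Σx)² = 7·599 − 3249 = 944;  nΣy²−(Σy)² = 7·1849 − 9409 = 3534
  √(944·3534) = √3336096 = 1826.4983
r = -1035 / 1826.4983 = -0.5667
t = r·√(n−2)/√(1−r²) = -0.5667·√5 / √(1−0.321149) = -1.267180 / 0.823924 = -1.538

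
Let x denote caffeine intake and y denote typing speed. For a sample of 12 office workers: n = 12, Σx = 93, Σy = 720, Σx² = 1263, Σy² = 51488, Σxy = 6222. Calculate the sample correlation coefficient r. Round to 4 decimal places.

0.3028

S_xy = nΣxy − ΣxΣy = 12·6222 − 93·720 = 74664 − 66960 = 7704
S_xx = nΣx² − (Σx)² = 12·1263 − 93² = 15156 − 8649 = 6507
S_yy = nΣy² − (Σy)² = 12·51488 − 720² = 617856 − 518400 = 99456
r = S_xy / √(S_xx·S_yy) = 7704 / √(6507·99456) = 7704 / √647160192 = 7704 / 25439.3434 = 0.3028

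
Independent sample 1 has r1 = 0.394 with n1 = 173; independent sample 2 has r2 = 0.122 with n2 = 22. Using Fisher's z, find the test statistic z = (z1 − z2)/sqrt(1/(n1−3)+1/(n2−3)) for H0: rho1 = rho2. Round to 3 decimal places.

Fisher z-transforms: z1 = atanh(0.394) = 0.416526, z2 = atanh(0.122) = 0.122611; difference d = 0.293915
Var(d) = 1/170 + 1/19 = 0.0058824 + 0.0526316 = 0.0585140
z = d/√Var(d) = 0.293915 / √0.0585140 = 0.293915 / 0.241897 = 1.215

1.215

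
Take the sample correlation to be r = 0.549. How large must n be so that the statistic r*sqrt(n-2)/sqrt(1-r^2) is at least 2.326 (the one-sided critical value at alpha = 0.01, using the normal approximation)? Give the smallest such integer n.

Need r·√(n−2)/√(1−r²) ≥ 2.326
√(n−2) ≥ 2.326·√(1−0.301401) / 0.549 = 2.326·0.835822 / 0.549 = 3.5412
n−2 ≥ 12.5401  ⇒  n ≥ 14.5401
Smallest integer n = 15

15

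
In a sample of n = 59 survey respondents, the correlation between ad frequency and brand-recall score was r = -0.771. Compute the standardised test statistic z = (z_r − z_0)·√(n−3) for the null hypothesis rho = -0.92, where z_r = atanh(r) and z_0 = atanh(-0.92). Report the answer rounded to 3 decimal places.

4.237

z_r = atanh(-0.771) = -1.022789,  z_0 = atanh(-0.92) = -1.589027
SE = 1/√(n−3) = 1/√56 = 0.133631
z = (z_r − z_0)/SE = (-1.022789 − (-1.589027)) / 0.133631 = 0.566238 / 0.133631 = 4.237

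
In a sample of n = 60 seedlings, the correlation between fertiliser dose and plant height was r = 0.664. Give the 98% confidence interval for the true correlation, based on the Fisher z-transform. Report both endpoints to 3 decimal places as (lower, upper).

Fisher z: z_r = atanh(r) = ½·ln((1+0.664)/(1−0.664)) = 0.799934
SE(z) = 1/√(n−3) = 1/√57 = 0.132453
98% ⇒ z* = 2.326; margin = 2.326·0.132453 = 0.308086
CI on z-scale: (0.491848, 1.108020)
Back-transform: tanh(0.491848) = 0.455682, tanh(1.108020) = 0.803361

(0.456, 0.803)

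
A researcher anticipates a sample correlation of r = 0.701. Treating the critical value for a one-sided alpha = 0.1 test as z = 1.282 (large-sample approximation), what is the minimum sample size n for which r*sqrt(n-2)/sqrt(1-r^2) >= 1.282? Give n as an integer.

Need r·√(n−2)/√(1−r²) ≥ 1.282
√(n−2) ≥ 1.282·√(1−0.491401) / 0.701 = 1.282·0.713161 / 0.701 = 1.3042
n−2 ≥ 1.7009  ⇒  n ≥ 3.7009
Smallest integer n = 4

4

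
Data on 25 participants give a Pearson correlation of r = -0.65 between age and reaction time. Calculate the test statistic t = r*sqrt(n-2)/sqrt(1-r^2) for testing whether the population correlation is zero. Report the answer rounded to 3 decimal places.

t = r·√(n−2) / √(1−r²) with r = -0.65, n = 25
  = -0.65·√23 / √(1 − 0.4225)
  = -0.65·4.795832 / 0.759934
  = -3.117291 / 0.759934 = -4.102

-4.102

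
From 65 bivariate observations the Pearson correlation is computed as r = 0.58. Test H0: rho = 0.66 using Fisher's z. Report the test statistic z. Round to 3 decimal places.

-1.026

z_r = atanh(0.58) = 0.662463,  z_0 = atanh(0.66) = 0.792814
SE = 1/√(n−3) = 1/√62 = 0.127000
z = (z_r − z_0)/SE = (0.662463 − 0.792814) / 0.127000 = -0.130351 / 0.127000 = -1.026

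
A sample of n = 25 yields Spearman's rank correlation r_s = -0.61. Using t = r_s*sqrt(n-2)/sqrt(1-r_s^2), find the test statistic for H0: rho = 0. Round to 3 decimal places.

-3.692

t = r_s·√(n−2) / √(1−r_s²) with r_s = -0.61, n = 25
  = -0.61·√23 / √(1 − 0.3721)
  = -0.61·4.795832 / 0.792401
  = -2.925458 / 0.792401 = -3.692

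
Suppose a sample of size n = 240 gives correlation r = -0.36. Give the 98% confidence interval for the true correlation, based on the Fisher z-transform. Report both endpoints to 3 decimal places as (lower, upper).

(-0.484, -0.222)

Fisher z: z_r = atanh(r) = ½·ln((1+(-0.36))/(1−(-0.36))) = -0.376886
SE(z) = 1/√(n−3) = 1/√237 = 0.064957
98% ⇒ z* = 2.326; margin = 2.326·0.064957 = 0.151090
CI on z-scale: (-0.527976, -0.225796)
Back-transform: tanh(-0.527976) = -0.483832, tanh(-0.225796) = -0.222035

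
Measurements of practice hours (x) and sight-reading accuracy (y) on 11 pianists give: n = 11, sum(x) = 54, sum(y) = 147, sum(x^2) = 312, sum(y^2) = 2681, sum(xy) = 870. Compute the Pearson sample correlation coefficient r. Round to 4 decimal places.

0.8092

S_xy = nΣxy − ΣxΣy = 11·870 − 54·147 = 9570 − 7938 = 1632
S_xx = nΣx² − (Σx)² = 11·312 − 54² = 3432 − 2916 = 516
S_yy = nΣy² − (Σy)² = 11·2681 − 147² = 29491 − 21609 = 7882
r = S_xy / √(S_xx·S_yy) = 1632 / √(516·7882) = 1632 / √4067112 = 1632 / 2016.7082 = 0.8092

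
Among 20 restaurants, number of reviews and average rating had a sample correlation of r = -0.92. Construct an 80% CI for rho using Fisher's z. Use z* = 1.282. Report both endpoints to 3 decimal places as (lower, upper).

(-0.956, -0.856)

z_r = atanh(-0.92) = -1.589027;  SE = 1/√(n−3) = 1/√17 = 0.242536
z-limits: -1.589027 ± 1.282·0.242536 = -1.589027 ± 0.310931 = [-1.899958, -1.278096]
ρ-limits: (tanh -1.899958, tanh -1.278096) = (-0.956, -0.856)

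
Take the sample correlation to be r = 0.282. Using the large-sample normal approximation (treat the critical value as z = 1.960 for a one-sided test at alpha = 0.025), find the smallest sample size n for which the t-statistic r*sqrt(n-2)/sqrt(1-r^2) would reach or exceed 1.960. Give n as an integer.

47

Need r·√(n−2)/√(1−r²) ≥ 1.960
√(n−2) ≥ 1.960·√(1−0.079524) / 0.282 = 1.960·0.959414 / 0.282 = 6.6683
n−2 ≥ 44.4662  ⇒  n ≥ 46.4662
Smallest integer n = 47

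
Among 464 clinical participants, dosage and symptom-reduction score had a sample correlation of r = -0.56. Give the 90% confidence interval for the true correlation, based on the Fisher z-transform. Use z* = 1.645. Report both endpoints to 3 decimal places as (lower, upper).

(-0.610, -0.505)

Fisher z: z_r = atanh(r) = ½·ln((1+(-0.56))/(1−(-0.56))) = -0.632833
SE(z) = 1/√(n−3) = 1/√461 = 0.046575
90% ⇒ z* = 1.645; margin = 1.645·0.046575 = 0.076616
CI on z-scale: (-0.709449, -0.556217)
Back-transform: tanh(-0.709449) = -0.610331, tanh(-0.556217) = -0.505165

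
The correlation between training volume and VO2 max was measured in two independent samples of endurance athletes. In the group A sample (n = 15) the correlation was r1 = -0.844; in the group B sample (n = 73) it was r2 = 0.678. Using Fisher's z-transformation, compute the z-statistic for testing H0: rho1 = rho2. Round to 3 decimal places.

z1 = atanh(-0.844) = -1.234918,  z2 = atanh(0.678) = 0.825403
SE = √(1/(n1−3) + 1/(n2−3)) = √(1/12 + 1/70) = √(0.0833333 + 0.0142857) = √0.0976190 = 0.312440
z = (z1 − z2)/SE = (-1.234918 − 0.825403) / 0.312440 = -2.060321 / 0.312440 = -6.594

-6.594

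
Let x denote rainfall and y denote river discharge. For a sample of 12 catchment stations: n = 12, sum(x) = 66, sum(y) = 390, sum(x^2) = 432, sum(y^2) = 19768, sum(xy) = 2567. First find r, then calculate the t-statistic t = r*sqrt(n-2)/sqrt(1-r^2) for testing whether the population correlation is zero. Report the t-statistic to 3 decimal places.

2.392

Numerator: nΣxy − (Σx)(Σy) = 12·2567 − (66)(390) = 5064
Denominator: √[(nΣx²−(Σx)²)(nΣy²−(Σy)²)]
  nΣx²−(Σx)² = 12·432 − 4356 = 828;  nΣy²−(Σy)² = 12·19768 − 152100 = 85116
  √(828·85116) = √70476048 = 8395.0014
r = 5064 / 8395.0014 = 0.6032
t = r·√(n−2)/√(1−r²) = 0.6032·√10 / √(1−0.363850) = 1.907486 / 0.797590 = 2.392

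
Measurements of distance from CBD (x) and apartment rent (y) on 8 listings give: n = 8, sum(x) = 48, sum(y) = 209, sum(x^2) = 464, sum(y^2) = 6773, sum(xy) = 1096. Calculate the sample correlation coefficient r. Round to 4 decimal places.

S_xy = nΣxy − ΣxΣy = 8·1096 − 48·209 = 8768 − 10032 = -1264
S_xx = nΣx² − (Σx)² = 8·464 − 48² = 3712 − 2304 = 1408
S_yy = nΣy² − (Σy)² = 8·6773 − 209² = 54184 − 43681 = 10503
r = S_xy / √(S_xx·S_yy) = -1264 / √(1408·10503) = -1264 / √14788224 = -1264 / 3845.5460 = -0.3287

-0.3287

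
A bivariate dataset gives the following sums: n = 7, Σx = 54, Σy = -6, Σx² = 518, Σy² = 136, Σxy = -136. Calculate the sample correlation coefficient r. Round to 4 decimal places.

-0.7787

S_xy = nΣxy − ΣxΣy = 7·(-136) − 54·(-6) = -952 − (-324) = -628
S_xx = nΣx² − (Σx)² = 7·518 − 54² = 3626 − 2916 = 710
S_yy = nΣy² − (Σy)² = 7·136 − (-6)² = 952 − 36 = 916
r = S_xy / √(S_xx·S_yy) = -628 / √(710·916) = -628 / √650360 = -628 / 806.4490 = -0.7787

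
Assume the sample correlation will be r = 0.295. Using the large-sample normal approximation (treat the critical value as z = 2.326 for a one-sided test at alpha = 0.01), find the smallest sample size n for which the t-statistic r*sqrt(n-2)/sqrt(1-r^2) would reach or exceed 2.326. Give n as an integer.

Need r·√(n−2)/√(1−r²) ≥ 2.326
√(n−2) ≥ 2.326·√(1−0.087025) / 0.295 = 2.326·0.955497 / 0.295 = 7.5339
n−2 ≥ 56.7596  ⇒  n ≥ 58.7596
Smallest integer n = 59

59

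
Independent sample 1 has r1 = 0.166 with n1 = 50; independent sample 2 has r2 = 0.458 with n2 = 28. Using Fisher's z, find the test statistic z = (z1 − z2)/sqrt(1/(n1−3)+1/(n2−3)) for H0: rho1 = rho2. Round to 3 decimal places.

z1 = atanh(0.166) = 0.167550,  z2 = atanh(0.458) = 0.494777
SE = √(1/(n1−3) + 1/(n2−3)) = √(1/47 + 1/25) = √(0.0212766 + 0.0400000) = √0.0612766 = 0.247541
z = (z1 − z2)/SE = (0.167550 − 0.494777) / 0.247541 = -0.327227 / 0.247541 = -1.322

-1.322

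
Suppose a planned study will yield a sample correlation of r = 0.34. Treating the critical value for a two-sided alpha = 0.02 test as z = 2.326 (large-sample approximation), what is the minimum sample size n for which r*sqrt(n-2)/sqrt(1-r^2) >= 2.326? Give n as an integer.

r√(n−2)/√(1−r²) ≥ 2.326  ⇔  n−2 ≥ (2.326)²·(1−r²)/r²
(1−r²)/r² = (1−0.1156)/0.1156 = 7.6505
n ≥ 2 + 5.410276·7.6505 = 2 + 41.3913 = 43.3913
⌈43.3913⌉ = 44

44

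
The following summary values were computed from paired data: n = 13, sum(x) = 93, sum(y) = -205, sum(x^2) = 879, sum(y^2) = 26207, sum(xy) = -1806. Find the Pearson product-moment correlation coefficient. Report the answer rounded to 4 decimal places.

-0.1532

S_xy = nΣxy − ΣxΣy = 13·(-1806) − 93·(-205) = -23478 − (-19065) = -4413
S_xx = nΣx² − (Σx)² = 13·879 − 93² = 11427 − 8649 = 2778
S_yy = nΣy² − (Σy)² = 13·26207 − (-205)² = 340691 − 42025 = 298666
r = S_xy / √(S_xx·S_yy) = -4413 / √(2778·298666) = -4413 / √829694148 = -4413 / 28804.4120 = -0.1532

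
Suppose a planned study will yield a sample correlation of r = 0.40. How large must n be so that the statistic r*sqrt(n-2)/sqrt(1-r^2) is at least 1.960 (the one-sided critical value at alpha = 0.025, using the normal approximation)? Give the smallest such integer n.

r√(n−2)/√(1−r²) ≥ 1.960  ⇔  n−2 ≥ (1.960)²·(1−r²)/r²
(1−r²)/r² = (1−0.1600)/0.1600 = 5.2500
n ≥ 2 + 3.8416·5.2500 = 2 + 20.1684 = 22.1684
⌈22.1684⌉ = 23

23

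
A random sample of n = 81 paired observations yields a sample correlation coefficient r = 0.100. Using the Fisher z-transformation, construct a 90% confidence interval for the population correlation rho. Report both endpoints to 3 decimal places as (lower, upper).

(-0.086, 0.279)

z_r = atanh(0.100) = 0.100335;  SE = 1/√(n−3) = 1/√78 = 0.113228
z-limits: 0.100335 ± 1.645·0.113228 = 0.100335 ± 0.186260 = [-0.085925, 0.286595]
ρ-limits: (tanh -0.085925, tanh 0.286595) = (-0.086, 0.279)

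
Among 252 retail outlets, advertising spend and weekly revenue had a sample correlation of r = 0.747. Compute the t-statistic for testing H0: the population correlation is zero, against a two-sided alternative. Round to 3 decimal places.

17.766

1 − r² = 1 − 0.558009 = 0.441991;  √(1−r²) = 0.664824
√(n−2) = √250 = 15.811388
t = r·√(n−2)/√(1−r²) = 0.747 · 15.811388 / 0.664824 = 17.766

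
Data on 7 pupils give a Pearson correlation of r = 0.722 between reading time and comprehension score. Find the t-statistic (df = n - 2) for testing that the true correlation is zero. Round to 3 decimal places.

1 − r² = 1 − 0.521284 = 0.478716;  √(1−r²) = 0.691893
√(n−2) = √5 = 2.236068
t = r·√(n−2)/√(1−r²) = 0.722 · 2.236068 / 0.691893 = 2.333

2.333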